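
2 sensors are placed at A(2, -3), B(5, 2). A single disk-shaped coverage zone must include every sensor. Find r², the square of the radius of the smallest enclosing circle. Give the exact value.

8.5

The smallest circle enclosing two points has them as diameter endpoints.
Centre = midpoint = (3.5, -0.5); r² = |AB|²/4 = 34/4 = 8.5.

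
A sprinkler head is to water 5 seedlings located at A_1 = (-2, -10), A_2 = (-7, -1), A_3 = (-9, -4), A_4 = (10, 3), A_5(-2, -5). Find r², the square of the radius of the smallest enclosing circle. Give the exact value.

By Welzl's lemma the MEC is supported by two points (diametrically opposite) or three points (on a circumcircle).
The farthest pair is A_3–A_4 with squared distance 410. The circle on this segment as diameter has centre (0.5, -0.5) and r² = 410/4 = 102.5.
Check A_1: distance² to centre = 96.5 ≤ 102.5, so it lies inside.
All remaining points lie in this disk, and no smaller disk contains both endpoints, so this is the minimum enclosing circle.

102.5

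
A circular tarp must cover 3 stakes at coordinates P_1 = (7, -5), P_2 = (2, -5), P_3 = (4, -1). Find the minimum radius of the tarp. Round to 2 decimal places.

2.80

Side lengths²: P_1P_2² = 25, P_1P_3² = 25, P_2P_3² = 20.
Since P_1P_3² = 25 < 25 + 20 = 45, the triangle is acute, so the smallest enclosing circle is the circumcircle.
Circumcentre = (4.5, -3.75), r² = 7.8125.
r = √(7.8125) ≈ 2.80.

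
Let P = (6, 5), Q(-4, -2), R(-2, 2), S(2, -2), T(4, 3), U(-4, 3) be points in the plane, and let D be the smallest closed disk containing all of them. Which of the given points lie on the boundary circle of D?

The farthest pair is P–Q with squared distance 149. The circle on this segment as diameter has centre (1, 1.5) and r² = 149/4 = 37.25.
Check R: distance² to centre = 9.25 ≤ 37.25, so it lies inside.
All remaining points lie in this disk, and no smaller disk contains both endpoints, so this is the minimum enclosing circle.
The points at distance exactly r from the centre are P, Q — 2 points.

P, Q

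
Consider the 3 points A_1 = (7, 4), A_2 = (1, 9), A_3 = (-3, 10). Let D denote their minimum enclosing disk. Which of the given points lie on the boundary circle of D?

A_1, A_3

Side lengths²: A_1A_2² = 61, A_1A_3² = 136, A_2A_3² = 17.
Since A_1A_3² = 136 ≥ 61 + 17 = 78, the angle opposite A_1A_3 is not acute, so the smallest enclosing circle has A_1A_3 as diameter.
Centre = midpoint of A_1A_3 = (2, 7), r² = 136/4 = 34.
The points at distance exactly r from the centre are A_1, A_3 — 2 points.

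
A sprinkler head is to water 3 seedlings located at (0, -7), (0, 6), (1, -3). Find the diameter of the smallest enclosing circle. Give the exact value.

13

Call the three points A, B, C in the order given.
Side lengths²: AB² = 169, AC² = 17, BC² = 82.
Since AB² = 169 ≥ 82 + 17 = 99, the angle opposite AB is not acute, so the smallest enclosing circle has AB as diameter.
Centre = midpoint of AB = (0, -0.5), r² = 169/4 = 42.25.
Diameter = 2r = 2√(42.25) = 13.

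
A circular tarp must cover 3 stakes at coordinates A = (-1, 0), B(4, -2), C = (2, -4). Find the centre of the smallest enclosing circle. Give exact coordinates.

(19/14, -19/14)

Side lengths²: AB² = 29, AC² = 25, BC² = 8.
Since AB² = 29 < 25 + 8 = 33, the triangle is acute, so the smallest enclosing circle is the circumcircle.
Circumcentre = (19/14, -19/14), r² = 725/98.
Centre = (19/14, -19/14).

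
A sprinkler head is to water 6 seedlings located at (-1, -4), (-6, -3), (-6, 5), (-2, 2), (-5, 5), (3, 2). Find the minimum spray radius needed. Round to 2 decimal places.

5.43

By Welzl's lemma the MEC is supported by two points (diametrically opposite) or three points (on a circumcircle).
The minimum enclosing circle is determined by three boundary points: (-6, -3), (-6, 5), (3, 2).
Their circumcentre is (-7/3, 1) with r² = 265/9.
The farthest remaining point (-1, -4) is at distance² 241/9 ≤ 265/9.
r = √(265/9) ≈ 5.43.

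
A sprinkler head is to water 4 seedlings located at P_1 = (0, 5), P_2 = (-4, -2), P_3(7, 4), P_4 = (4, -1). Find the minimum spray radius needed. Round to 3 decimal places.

By Welzl's lemma the MEC is supported by two points (diametrically opposite) or three points (on a circumcircle).
The farthest pair is P_2–P_3 with squared distance 157. The circle on this segment as diameter has centre (1.5, 1) and r² = 157/4 = 39.25.
Check P_1: distance² to centre = 18.25 ≤ 39.25, so it lies inside.
All remaining points lie in this disk, and no smaller disk contains both endpoints, so this is the minimum enclosing circle.
r = √(39.25) ≈ 6.265.

6.265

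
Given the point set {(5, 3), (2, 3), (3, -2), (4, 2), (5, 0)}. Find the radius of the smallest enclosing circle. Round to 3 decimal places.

By Welzl's lemma the MEC is supported by two points (diametrically opposite) or three points (on a circumcircle).
The minimum enclosing circle is determined by three boundary points: (5, 3), (2, 3), (3, -2).
Their circumcentre is (3.5, 0.7) with r² = 7.54.
The farthest remaining point (5, 0) is at distance² 2.74 ≤ 7.54.
r = √(7.54) ≈ 2.746.

2.746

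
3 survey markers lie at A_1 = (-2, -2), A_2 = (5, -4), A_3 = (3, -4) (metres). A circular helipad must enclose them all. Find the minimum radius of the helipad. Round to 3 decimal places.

3.640

Side lengths²: A_1A_2² = 53, A_1A_3² = 29, A_2A_3² = 4.
Since A_1A_2² = 53 ≥ 29 + 4 = 33, the angle opposite A_1A_2 is not acute, so the smallest enclosing circle has A_1A_2 as diameter.
Centre = midpoint of A_1A_2 = (1.5, -3), r² = 53/4 = 13.25.
r = √(13.25) ≈ 3.640.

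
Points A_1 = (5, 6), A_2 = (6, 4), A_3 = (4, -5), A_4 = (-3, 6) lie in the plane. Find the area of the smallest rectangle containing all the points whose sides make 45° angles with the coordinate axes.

108

In coordinates u = x + y, v = x − y the rectangle is axis-aligned; the map (x,y)→(u,v) scales areas by 2.
u-values: 11, 10, -1, 3; range = 11 − (-1) = 12.
v-values: -1, 2, 9, -9; range = 9 − (-9) = 18.
Area = (12 × 18) / 2 = 108.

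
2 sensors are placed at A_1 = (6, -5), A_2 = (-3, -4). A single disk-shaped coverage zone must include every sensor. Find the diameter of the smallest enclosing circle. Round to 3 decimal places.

The smallest circle enclosing two points has them as diameter endpoints.
Centre = midpoint = (1.5, -4.5); r² = |A_1A_2|²/4 = 82/4 = 20.5.
Diameter = 2r = 2√(20.5) ≈ 9.055.

9.055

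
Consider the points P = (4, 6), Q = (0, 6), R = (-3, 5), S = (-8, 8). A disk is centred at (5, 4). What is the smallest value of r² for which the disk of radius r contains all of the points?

185

The required radius is the distance from (5, 4) to the farthest point.
Squared distances: 5, 29, 65, 185.
Maximum is 185, attained at S.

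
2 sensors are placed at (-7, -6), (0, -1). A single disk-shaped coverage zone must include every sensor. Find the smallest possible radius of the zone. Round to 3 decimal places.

4.301

The smallest circle enclosing two points has them as diameter endpoints.
Centre = midpoint = (-3.5, -3.5); r² = |(-7, -6)−(0, -1)|²/4 = 74/4 = 18.5.
r = √(18.5) ≈ 4.301.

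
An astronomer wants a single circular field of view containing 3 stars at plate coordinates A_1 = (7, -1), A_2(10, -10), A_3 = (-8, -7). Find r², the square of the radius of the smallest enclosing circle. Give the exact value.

48285/578

Side lengths²: A_1A_2² = 90, A_1A_3² = 261, A_2A_3² = 333.
Since A_2A_3² = 333 < 261 + 90 = 351, the triangle is acute, so the smallest enclosing circle is the circumcircle.
Circumcentre = (37/34, -271/34), r² = 48285/578.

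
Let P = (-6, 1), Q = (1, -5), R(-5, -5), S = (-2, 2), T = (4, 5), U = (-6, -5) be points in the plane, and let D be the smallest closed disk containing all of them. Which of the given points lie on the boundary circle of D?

By Welzl's lemma the MEC is supported by two points (diametrically opposite) or three points (on a circumcircle).
The farthest pair is T–U with squared distance 200. The circle on this segment as diameter has centre (-1, 0) and r² = 200/4 = 50.
Check P: distance² to centre = 26 ≤ 50, so it lies inside.
All remaining points lie in this disk, and no smaller disk contains both endpoints, so this is the minimum enclosing circle.
The points at distance exactly r from the centre are T, U — 2 points.

T, U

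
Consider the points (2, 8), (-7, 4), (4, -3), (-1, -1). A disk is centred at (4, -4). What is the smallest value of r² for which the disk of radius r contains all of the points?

The required radius is the distance from (4, -4) to the farthest point.
Squared distances: 148, 185, 1, 34.
Maximum is 185, attained at (-7, 4).

185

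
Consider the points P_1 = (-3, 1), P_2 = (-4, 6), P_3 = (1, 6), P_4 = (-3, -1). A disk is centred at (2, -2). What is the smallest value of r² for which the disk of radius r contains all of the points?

The required radius is the distance from (2, -2) to the farthest point.
Squared distances: 34, 100, 65, 26.
Maximum is 100, attained at P_2.

100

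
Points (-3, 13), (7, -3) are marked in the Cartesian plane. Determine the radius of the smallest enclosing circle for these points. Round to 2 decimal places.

The smallest circle enclosing two points has them as diameter endpoints.
Centre = midpoint = (2, 5); r² = |(-3, 13)−(7, -3)|²/4 = 356/4 = 89.
r = √89 ≈ 9.43.

9.43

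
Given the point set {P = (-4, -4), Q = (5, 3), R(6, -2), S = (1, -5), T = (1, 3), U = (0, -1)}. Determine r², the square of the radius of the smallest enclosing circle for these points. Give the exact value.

By Welzl's lemma the MEC is supported by two points (diametrically opposite) or three points (on a circumcircle).
The farthest pair is P–Q with squared distance 130. The circle on this segment as diameter has centre (0.5, -0.5) and r² = 130/4 = 32.5.
Check R: distance² to centre = 32.5 ≤ 32.5, so it lies inside.
All remaining points lie in this disk, and no smaller disk contains both endpoints, so this is the minimum enclosing circle.

32.5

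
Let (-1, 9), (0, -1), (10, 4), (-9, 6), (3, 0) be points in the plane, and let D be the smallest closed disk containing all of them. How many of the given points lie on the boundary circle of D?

2

The minimum enclosing circle of a finite set is fixed by two of the points (as a diameter) or three (as a circumcircle).
The farthest pair is (10, 4)–(-9, 6) with squared distance 365. The circle on this segment as diameter has centre (0.5, 5) and r² = 365/4 = 91.25.
Check (-1, 9): distance² to centre = 18.25 ≤ 91.25, so it lies inside.
All remaining points lie in this disk, and no smaller disk contains both endpoints, so this is the minimum enclosing circle.
The points at distance exactly r from the centre are (10, 4), (-9, 6) — 2 points.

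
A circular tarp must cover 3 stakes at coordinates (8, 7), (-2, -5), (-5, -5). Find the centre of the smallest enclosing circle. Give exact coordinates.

(1.5, 1)

Call the three points A, B, C in the order given.
Side lengths²: AB² = 244, AC² = 313, BC² = 9.
Since AC² = 313 ≥ 244 + 9 = 253, the angle opposite AC is not acute, so the smallest enclosing circle has AC as diameter.
Centre = midpoint of AC = (1.5, 1), r² = 313/4 = 78.25.
Centre = (1.5, 1).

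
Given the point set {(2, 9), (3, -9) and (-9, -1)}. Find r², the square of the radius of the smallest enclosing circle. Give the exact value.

86.328125

Call the three points A, B, C in the order given.
Side lengths²: AB² = 325, AC² = 221, BC² = 208.
Since AB² = 325 < 221 + 208 = 429, the triangle is acute, so the smallest enclosing circle is the circumcircle.
Circumcentre = (0.25, -0.125), r² = 86.328125.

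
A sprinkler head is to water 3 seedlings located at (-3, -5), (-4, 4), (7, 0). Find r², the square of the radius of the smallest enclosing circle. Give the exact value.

Call the three points A, B, C in the order given.
Side lengths²: AB² = 82, AC² = 125, BC² = 137.
Since BC² = 137 < 125 + 82 = 207, the triangle is acute, so the smallest enclosing circle is the circumcircle.
Circumcentre = (29/38, -1/38), r² = 28085/722.

28085/722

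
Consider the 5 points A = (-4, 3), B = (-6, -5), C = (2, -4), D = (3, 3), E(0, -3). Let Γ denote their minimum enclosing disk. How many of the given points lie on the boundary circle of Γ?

2

A smallest enclosing disk is always determined by at most three of the input points on its boundary.
The farthest pair is B–D with squared distance 145. The circle on this segment as diameter has centre (-1.5, -1) and r² = 145/4 = 36.25.
Check A: distance² to centre = 22.25 ≤ 36.25, so it lies inside.
All remaining points lie in this disk, and no smaller disk contains both endpoints, so this is the minimum enclosing circle.
The points at distance exactly r from the centre are B, D — 2 points.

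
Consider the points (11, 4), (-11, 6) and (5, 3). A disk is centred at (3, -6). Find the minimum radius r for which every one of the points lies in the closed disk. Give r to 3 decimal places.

18.439

The required radius is the distance from (3, -6) to the farthest point.
Squared distances: 164, 340, 85.
Maximum is 340, attained at (-11, 6).
r = √340 ≈ 18.439.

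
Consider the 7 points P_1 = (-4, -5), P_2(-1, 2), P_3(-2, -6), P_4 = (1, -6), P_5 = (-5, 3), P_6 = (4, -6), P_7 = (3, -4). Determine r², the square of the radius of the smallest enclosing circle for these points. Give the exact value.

40.5

By Welzl's lemma the MEC is supported by two points (diametrically opposite) or three points (on a circumcircle).
The farthest pair is P_5–P_6 with squared distance 162. The circle on this segment as diameter has centre (-0.5, -1.5) and r² = 162/4 = 40.5.
Check P_1: distance² to centre = 24.5 ≤ 40.5, so it lies inside.
All remaining points lie in this disk, and no smaller disk contains both endpoints, so this is the minimum enclosing circle.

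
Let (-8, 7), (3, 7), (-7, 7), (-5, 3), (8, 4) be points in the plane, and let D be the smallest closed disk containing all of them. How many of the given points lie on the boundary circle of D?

2

A smallest enclosing disk is always determined by at most three of the input points on its boundary.
The farthest pair is (-8, 7)–(8, 4) with squared distance 265. The circle on this segment as diameter has centre (0, 5.5) and r² = 265/4 = 66.25.
Check (3, 7): distance² to centre = 11.25 ≤ 66.25, so it lies inside.
All remaining points lie in this disk, and no smaller disk contains both endpoints, so this is the minimum enclosing circle.
The points at distance exactly r from the centre are (-8, 7), (8, 4) — 2 points.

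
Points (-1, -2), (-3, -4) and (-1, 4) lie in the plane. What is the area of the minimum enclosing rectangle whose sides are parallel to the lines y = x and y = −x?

In coordinates u = x + y, v = x − y the rectangle is axis-aligned; the map (x,y)→(u,v) scales areas by 2.
u-values: -3, -7, 3; range = 3 − (-7) = 10.
v-values: 1, 1, -5; range = 1 − (-5) = 6.
Area = (10 × 6) / 2 = 30.

30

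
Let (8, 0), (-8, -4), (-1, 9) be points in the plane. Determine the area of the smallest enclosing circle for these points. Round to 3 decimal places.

Call the three points A, B, C in the order given.
Side lengths²: AB² = 272, AC² = 162, BC² = 218.
Since AB² = 272 < 218 + 162 = 380, the triangle is acute, so the smallest enclosing circle is the circumcircle.
Circumcentre = (-0.6, 0.4), r² = 74.12.
Area = π·r² = π·74.12 ≈ 232.855.

232.855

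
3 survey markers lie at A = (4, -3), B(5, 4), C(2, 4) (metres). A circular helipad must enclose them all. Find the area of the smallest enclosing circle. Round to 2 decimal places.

Side lengths²: AB² = 50, AC² = 53, BC² = 9.
Since AC² = 53 < 50 + 9 = 59, the triangle is acute, so the smallest enclosing circle is the circumcircle.
Circumcentre = (3.5, 9/14), r² = 1325/98.
Area = π·r² = π·1325/98 ≈ 42.48.

42.48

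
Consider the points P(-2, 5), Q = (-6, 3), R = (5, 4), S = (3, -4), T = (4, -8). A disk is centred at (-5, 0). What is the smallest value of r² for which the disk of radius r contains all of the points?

145

The required radius is the distance from (-5, 0) to the farthest point.
Squared distances: 34, 10, 116, 80, 145.
Maximum is 145, attained at T.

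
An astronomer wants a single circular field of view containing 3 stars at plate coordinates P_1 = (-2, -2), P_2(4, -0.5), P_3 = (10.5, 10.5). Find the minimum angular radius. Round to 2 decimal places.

Side lengths²: P_1P_2² = 38.25, P_1P_3² = 312.5, P_2P_3² = 163.25.
Since P_1P_3² = 312.5 ≥ 163.25 + 38.25 = 201.5, the angle opposite P_1P_3 is not acute, so the smallest enclosing circle has P_1P_3 as diameter.
Centre = midpoint of P_1P_3 = (4.25, 4.25), r² = 312.5/4 = 78.125.
r = √(78.125) ≈ 8.84.

8.84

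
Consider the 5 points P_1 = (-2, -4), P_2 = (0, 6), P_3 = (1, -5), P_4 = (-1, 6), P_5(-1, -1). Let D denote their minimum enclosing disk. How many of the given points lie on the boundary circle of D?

The farthest pair is P_3–P_4 with squared distance 125. The circle on this segment as diameter has centre (0, 0.5) and r² = 125/4 = 31.25.
Check P_1: distance² to centre = 24.25 ≤ 31.25, so it lies inside.
All remaining points lie in this disk, and no smaller disk contains both endpoints, so this is the minimum enclosing circle.
The points at distance exactly r from the centre are P_3, P_4 — 2 points.

2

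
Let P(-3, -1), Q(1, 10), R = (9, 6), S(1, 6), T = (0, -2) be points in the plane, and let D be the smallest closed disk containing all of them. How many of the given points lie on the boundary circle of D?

3

The minimum enclosing circle is determined by three boundary points: P, Q, R.
Their circumcentre is (135/52, 83/26) with r² = 132205/2704.
The farthest remaining point T is at distance² 91125/2704 ≤ 132205/2704.
The points at distance exactly r from the centre are P, Q, R — 3 points.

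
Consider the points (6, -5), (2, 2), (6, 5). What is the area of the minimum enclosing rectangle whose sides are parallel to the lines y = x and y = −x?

55

In coordinates u = x + y, v = x − y the rectangle is axis-aligned; the map (x,y)→(u,v) scales areas by 2.
u-values: 1, 4, 11; range = 11 − 1 = 10.
v-values: 11, 0, 1; range = 11 − 0 = 11.
Area = (10 × 11) / 2 = 55.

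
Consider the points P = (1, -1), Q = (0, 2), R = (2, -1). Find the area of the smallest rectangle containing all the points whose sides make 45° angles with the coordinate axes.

In coordinates u = x + y, v = x − y the rectangle is axis-aligned; the map (x,y)→(u,v) scales areas by 2.
u-values: 0, 2, 1; range = 2 − 0 = 2.
v-values: 2, -2, 3; range = 3 − (-2) = 5.
Area = (2 × 5) / 2 = 5.

5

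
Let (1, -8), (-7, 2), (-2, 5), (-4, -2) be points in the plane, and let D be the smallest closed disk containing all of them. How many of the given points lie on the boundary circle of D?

3

The minimum enclosing circle of a finite set is fixed by two of the points (as a diameter) or three (as a circumcircle).
The minimum enclosing circle is determined by three boundary points: (1, -8), (-7, 2), (-2, 5).
Their circumcentre is (-51/37, -63/37) with r² = 62033/1369.
The farthest remaining point (-4, -2) is at distance² 9530/1369 ≤ 62033/1369.
The points at distance exactly r from the centre are (1, -8), (-7, 2), (-2, 5) — 3 points.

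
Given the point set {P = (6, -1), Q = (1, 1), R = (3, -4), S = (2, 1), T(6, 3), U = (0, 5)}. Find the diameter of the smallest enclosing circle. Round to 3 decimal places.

The minimum enclosing circle is determined by three boundary points: R, T, U.
Their circumcentre is (1.875, 0.625) with r² = 22.65625.
The farthest remaining point P is at distance² 19.65625 ≤ 22.65625.
Diameter = 2r = 2√(22.65625) ≈ 9.520.

9.520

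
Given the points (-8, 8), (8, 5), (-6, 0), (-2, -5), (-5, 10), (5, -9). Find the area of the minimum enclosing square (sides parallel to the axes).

The bounding box has width 16 and height 19.
An axis-aligned square enclosing the set must have side ≥ max(width, height).
So the minimum side is max(16, 19) = 19.
Area = 19² = 361.

361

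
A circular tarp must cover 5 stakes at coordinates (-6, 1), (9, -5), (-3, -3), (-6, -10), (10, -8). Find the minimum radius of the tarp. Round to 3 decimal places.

The minimum enclosing circle is determined by three boundary points: (-6, 1), (-6, -10), (10, -8).
Their circumcentre is (1.4375, -4.5) with r² = 85.56640625.
The farthest remaining point (9, -5) is at distance² 57.44140625 ≤ 85.56640625.
r = √(85.56640625) ≈ 9.250.

9.250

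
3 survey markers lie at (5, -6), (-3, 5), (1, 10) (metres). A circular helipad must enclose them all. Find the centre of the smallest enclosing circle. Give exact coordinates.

Call the three points A, B, C in the order given.
Side lengths²: AB² = 185, AC² = 272, BC² = 41.
Since AC² = 272 ≥ 185 + 41 = 226, the angle opposite AC is not acute, so the smallest enclosing circle has AC as diameter.
Centre = midpoint of AC = (3, 2), r² = 272/4 = 68.
Centre = (3, 2).

(3, 2)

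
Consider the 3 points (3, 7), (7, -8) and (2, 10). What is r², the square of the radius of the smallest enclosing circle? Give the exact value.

Call the three points A, B, C in the order given.
Side lengths²: AB² = 241, AC² = 10, BC² = 349.
Since BC² = 349 ≥ 241 + 10 = 251, the angle opposite BC is not acute, so the smallest enclosing circle has BC as diameter.
Centre = midpoint of BC = (4.5, 1), r² = 349/4 = 87.25.

87.25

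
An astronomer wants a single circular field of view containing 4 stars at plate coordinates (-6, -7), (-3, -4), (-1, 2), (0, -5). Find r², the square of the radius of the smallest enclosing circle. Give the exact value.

26.5

The farthest pair is (-6, -7)–(-1, 2) with squared distance 106. The circle on this segment as diameter has centre (-3.5, -2.5) and r² = 106/4 = 26.5.
Check (-3, -4): distance² to centre = 2.5 ≤ 26.5, so it lies inside.
All remaining points lie in this disk, and no smaller disk contains both endpoints, so this is the minimum enclosing circle.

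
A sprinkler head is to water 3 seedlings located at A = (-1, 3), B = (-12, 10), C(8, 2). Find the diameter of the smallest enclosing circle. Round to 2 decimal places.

21.54

Side lengths²: AB² = 170, AC² = 82, BC² = 464.
Since BC² = 464 ≥ 170 + 82 = 252, the angle opposite BC is not acute, so the smallest enclosing circle has BC as diameter.
Centre = midpoint of BC = (-2, 6), r² = 464/4 = 116.
Diameter = 2r = 2√116 ≈ 21.54.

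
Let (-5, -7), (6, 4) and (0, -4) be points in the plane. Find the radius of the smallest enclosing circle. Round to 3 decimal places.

Call the three points A, B, C in the order given.
Side lengths²: AB² = 242, AC² = 34, BC² = 100.
Since AB² = 242 ≥ 100 + 34 = 134, the angle opposite AB is not acute, so the smallest enclosing circle has AB as diameter.
Centre = midpoint of AB = (0.5, -1.5), r² = 242/4 = 60.5.
r = √(60.5) ≈ 7.778.

7.778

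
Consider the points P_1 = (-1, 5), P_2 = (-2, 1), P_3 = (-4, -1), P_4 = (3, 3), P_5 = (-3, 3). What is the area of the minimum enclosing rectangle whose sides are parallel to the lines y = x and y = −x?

In coordinates u = x + y, v = x − y the rectangle is axis-aligned; the map (x,y)→(u,v) scales areas by 2.
u-values: 4, -1, -5, 6, 0; range = 6 − (-5) = 11.
v-values: -6, -3, -3, 0, -6; range = 0 − (-6) = 6.
Area = (11 × 6) / 2 = 33.

33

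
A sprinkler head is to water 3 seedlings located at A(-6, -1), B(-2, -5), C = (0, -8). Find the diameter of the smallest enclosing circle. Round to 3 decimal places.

9.220

Side lengths²: AB² = 32, AC² = 85, BC² = 13.
Since AC² = 85 ≥ 32 + 13 = 45, the angle opposite AC is not acute, so the smallest enclosing circle has AC as diameter.
Centre = midpoint of AC = (-3, -4.5), r² = 85/4 = 21.25.
Diameter = 2r = 2√(21.25) ≈ 9.220.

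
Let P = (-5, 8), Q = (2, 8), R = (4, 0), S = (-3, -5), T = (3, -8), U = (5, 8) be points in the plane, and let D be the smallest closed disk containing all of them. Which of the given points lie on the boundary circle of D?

By Welzl's lemma the MEC is supported by two points (diametrically opposite) or three points (on a circumcircle).
The minimum enclosing circle is determined by three boundary points: P, T, U.
Their circumcentre is (0, 0.5) with r² = 81.25.
The farthest remaining point Q is at distance² 60.25 ≤ 81.25.
The points at distance exactly r from the centre are P, T, U — 3 points.

P, T, U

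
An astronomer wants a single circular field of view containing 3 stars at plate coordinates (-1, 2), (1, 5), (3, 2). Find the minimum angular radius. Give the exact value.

Call the three points A, B, C in the order given.
Side lengths²: AB² = 13, AC² = 16, BC² = 13.
Since AC² = 16 < 13 + 13 = 26, the triangle is acute, so the smallest enclosing circle is the circumcircle.
Circumcentre = (1, 17/6), r² = 169/36.
r = √(169/36) = 13/6.

13/6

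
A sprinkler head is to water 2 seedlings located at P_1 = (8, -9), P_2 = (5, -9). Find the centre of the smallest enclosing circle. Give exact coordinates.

(6.5, -9)

The smallest circle enclosing two points has them as diameter endpoints.
Centre = midpoint = (6.5, -9); r² = |P_1P_2|²/4 = 9/4 = 2.25.
Centre = (6.5, -9).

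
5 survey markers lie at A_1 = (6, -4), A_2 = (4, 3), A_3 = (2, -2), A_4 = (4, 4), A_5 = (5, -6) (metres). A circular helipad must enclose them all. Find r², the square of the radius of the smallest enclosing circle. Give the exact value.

The minimum enclosing circle of a finite set is fixed by two of the points (as a diameter) or three (as a circumcircle).
The farthest pair is A_4–A_5 with squared distance 101. The circle on this segment as diameter has centre (4.5, -1) and r² = 101/4 = 25.25.
Check A_1: distance² to centre = 11.25 ≤ 25.25, so it lies inside.
All remaining points lie in this disk, and no smaller disk contains both endpoints, so this is the minimum enclosing circle.

25.25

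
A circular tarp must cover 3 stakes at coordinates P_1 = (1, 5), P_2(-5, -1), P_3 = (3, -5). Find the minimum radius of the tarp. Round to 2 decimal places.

5.37

Side lengths²: P_1P_2² = 72, P_1P_3² = 104, P_2P_3² = 80.
Since P_1P_3² = 104 < 80 + 72 = 152, the triangle is acute, so the smallest enclosing circle is the circumcircle.
Circumcentre = (1/3, -1/3), r² = 260/9.
r = √(260/9) ≈ 5.37.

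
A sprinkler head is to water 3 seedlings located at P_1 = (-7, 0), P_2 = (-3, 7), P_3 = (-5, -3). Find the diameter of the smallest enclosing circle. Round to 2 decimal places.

10.20

Side lengths²: P_1P_2² = 65, P_1P_3² = 13, P_2P_3² = 104.
Since P_2P_3² = 104 ≥ 65 + 13 = 78, the angle opposite P_2P_3 is not acute, so the smallest enclosing circle has P_2P_3 as diameter.
Centre = midpoint of P_2P_3 = (-4, 2), r² = 104/4 = 26.
Diameter = 2r = 2√26 ≈ 10.20.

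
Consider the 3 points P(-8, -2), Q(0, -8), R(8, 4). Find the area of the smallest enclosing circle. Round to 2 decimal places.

Side lengths²: PQ² = 100, PR² = 292, QR² = 208.
Since PR² = 292 < 208 + 100 = 308, the triangle is acute, so the smallest enclosing circle is the circumcircle.
Circumcentre = (1/6, 5/9), r² = 23725/324.
Area = π·r² = π·23725/324 ≈ 230.04.

230.04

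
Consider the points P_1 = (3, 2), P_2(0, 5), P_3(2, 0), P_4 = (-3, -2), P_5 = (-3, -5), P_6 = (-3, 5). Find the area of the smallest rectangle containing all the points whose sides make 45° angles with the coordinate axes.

In coordinates u = x + y, v = x − y the rectangle is axis-aligned; the map (x,y)→(u,v) scales areas by 2.
u-values: 5, 5, 2, -5, -8, 2; range = 5 − (-8) = 13.
v-values: 1, -5, 2, -1, 2, -8; range = 2 − (-8) = 10.
Area = (13 × 10) / 2 = 65.

65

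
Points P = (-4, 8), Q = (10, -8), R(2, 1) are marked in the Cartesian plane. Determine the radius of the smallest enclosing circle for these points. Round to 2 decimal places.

Side lengths²: PQ² = 452, PR² = 85, QR² = 145.
Since PQ² = 452 ≥ 145 + 85 = 230, the angle opposite PQ is not acute, so the smallest enclosing circle has PQ as diameter.
Centre = midpoint of PQ = (3, 0), r² = 452/4 = 113.
r = √113 ≈ 10.63.

10.63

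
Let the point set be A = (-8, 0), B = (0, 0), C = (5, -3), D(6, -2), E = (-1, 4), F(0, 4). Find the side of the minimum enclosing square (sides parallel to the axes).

14

The bounding box has width 14 and height 7.
An axis-aligned square enclosing the set must have side ≥ max(width, height).
So the minimum side is max(14, 7) = 14.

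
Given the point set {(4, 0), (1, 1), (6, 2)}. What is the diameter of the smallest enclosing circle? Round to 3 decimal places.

5.099

Call the three points A, B, C in the order given.
Side lengths²: AB² = 10, AC² = 8, BC² = 26.
Since BC² = 26 ≥ 10 + 8 = 18, the angle opposite BC is not acute, so the smallest enclosing circle has BC as diameter.
Centre = midpoint of BC = (3.5, 1.5), r² = 26/4 = 6.5.
Diameter = 2r = 2√(6.5) ≈ 5.099.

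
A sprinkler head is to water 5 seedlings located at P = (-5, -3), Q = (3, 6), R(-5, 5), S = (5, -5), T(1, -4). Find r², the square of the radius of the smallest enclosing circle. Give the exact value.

The farthest pair is R–S with squared distance 200. The circle on this segment as diameter has centre (0, 0) and r² = 200/4 = 50.
Check P: distance² to centre = 34 ≤ 50, so it lies inside.
All remaining points lie in this disk, and no smaller disk contains both endpoints, so this is the minimum enclosing circle.

50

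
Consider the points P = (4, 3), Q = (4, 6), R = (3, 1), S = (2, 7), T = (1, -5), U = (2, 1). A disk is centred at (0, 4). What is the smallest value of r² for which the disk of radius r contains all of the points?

82

The required radius is the distance from (0, 4) to the farthest point.
Squared distances: 17, 20, 18, 13, 82, 13.
Maximum is 82, attained at T.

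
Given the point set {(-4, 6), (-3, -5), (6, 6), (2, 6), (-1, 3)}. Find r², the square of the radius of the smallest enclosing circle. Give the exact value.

6161/121

The minimum enclosing circle is determined by three boundary points: (-4, 6), (-3, -5), (6, 6).
Their circumcentre is (1, 10/11) with r² = 6161/121.
The farthest remaining point (2, 6) is at distance² 3257/121 ≤ 6161/121.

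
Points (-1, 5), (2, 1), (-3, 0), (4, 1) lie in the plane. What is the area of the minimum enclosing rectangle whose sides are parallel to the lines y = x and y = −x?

36

In coordinates u = x + y, v = x − y the rectangle is axis-aligned; the map (x,y)→(u,v) scales areas by 2.
u-values: 4, 3, -3, 5; range = 5 − (-3) = 8.
v-values: -6, 1, -3, 3; range = 3 − (-6) = 9.
Area = (8 × 9) / 2 = 36.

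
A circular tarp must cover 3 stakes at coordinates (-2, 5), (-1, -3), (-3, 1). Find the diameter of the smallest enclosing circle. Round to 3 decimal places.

Call the three points A, B, C in the order given.
Side lengths²: AB² = 65, AC² = 17, BC² = 20.
Since AB² = 65 ≥ 20 + 17 = 37, the angle opposite AB is not acute, so the smallest enclosing circle has AB as diameter.
Centre = midpoint of AB = (-1.5, 1), r² = 65/4 = 16.25.
Diameter = 2r = 2√(16.25) ≈ 8.062.

8.062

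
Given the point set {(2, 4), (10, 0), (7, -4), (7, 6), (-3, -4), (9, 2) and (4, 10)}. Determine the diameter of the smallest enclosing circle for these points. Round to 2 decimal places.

By Welzl's lemma the MEC is supported by two points (diametrically opposite) or three points (on a circumcircle).
The minimum enclosing circle is determined by three boundary points: (10, 0), (-3, -4), (4, 10).
Their circumcentre is (49/22, 47/22) with r² = 15725/242.
The farthest remaining point (7, -4) is at distance² 14625/242 ≤ 15725/242.
Diameter = 2r = 2√(15725/242) ≈ 16.12.

16.12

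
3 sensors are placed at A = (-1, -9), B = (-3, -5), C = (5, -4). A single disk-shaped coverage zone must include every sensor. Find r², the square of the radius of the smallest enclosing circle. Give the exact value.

Side lengths²: AB² = 20, AC² = 61, BC² = 65.
Since BC² = 65 < 61 + 20 = 81, the triangle is acute, so the smallest enclosing circle is the circumcircle.
Circumcentre = (19/17, -185/34), r² = 19825/1156.

19825/1156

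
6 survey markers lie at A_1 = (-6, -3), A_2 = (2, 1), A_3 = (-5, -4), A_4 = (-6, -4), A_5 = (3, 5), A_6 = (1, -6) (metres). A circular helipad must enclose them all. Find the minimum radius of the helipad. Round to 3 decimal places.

A smallest enclosing disk is always determined by at most three of the input points on its boundary.
The minimum enclosing circle is determined by three boundary points: A_4, A_5, A_6.
Their circumcentre is (-19/18, 1/18) with r² = 6625/162.
The farthest remaining point A_1 is at distance² 5473/162 ≤ 6625/162.
r = √(6625/162) ≈ 6.395.

6.395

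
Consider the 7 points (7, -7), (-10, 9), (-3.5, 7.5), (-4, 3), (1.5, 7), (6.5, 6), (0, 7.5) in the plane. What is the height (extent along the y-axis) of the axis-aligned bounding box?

16

max y = 9, min y = -7, so height = 16.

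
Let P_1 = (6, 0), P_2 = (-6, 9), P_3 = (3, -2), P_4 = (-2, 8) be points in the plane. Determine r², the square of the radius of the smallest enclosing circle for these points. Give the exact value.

The farthest pair is P_1–P_2 with squared distance 225. The circle on this segment as diameter has centre (0, 4.5) and r² = 225/4 = 56.25.
Check P_3: distance² to centre = 51.25 ≤ 56.25, so it lies inside.
All remaining points lie in this disk, and no smaller disk contains both endpoints, so this is the minimum enclosing circle.

56.25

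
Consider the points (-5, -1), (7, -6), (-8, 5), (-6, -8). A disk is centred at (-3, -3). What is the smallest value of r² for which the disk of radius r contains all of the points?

109

The required radius is the distance from (-3, -3) to the farthest point.
Squared distances: 8, 109, 89, 34.
Maximum is 109, attained at (7, -6).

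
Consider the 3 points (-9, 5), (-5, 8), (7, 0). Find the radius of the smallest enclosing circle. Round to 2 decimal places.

Call the three points A, B, C in the order given.
Side lengths²: AB² = 25, AC² = 281, BC² = 208.
Since AC² = 281 ≥ 208 + 25 = 233, the angle opposite AC is not acute, so the smallest enclosing circle has AC as diameter.
Centre = midpoint of AC = (-1, 2.5), r² = 281/4 = 70.25.
r = √(70.25) ≈ 8.38.

8.38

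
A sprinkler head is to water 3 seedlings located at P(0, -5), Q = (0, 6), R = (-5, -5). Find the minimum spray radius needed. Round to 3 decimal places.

6.042

Side lengths²: PQ² = 121, PR² = 25, QR² = 146.
Since QR² = 146 ≥ 121 + 25 = 146, the angle opposite QR is not acute, so the smallest enclosing circle has QR as diameter.
Centre = midpoint of QR = (-2.5, 0.5), r² = 146/4 = 36.5.
r = √(36.5) ≈ 6.042.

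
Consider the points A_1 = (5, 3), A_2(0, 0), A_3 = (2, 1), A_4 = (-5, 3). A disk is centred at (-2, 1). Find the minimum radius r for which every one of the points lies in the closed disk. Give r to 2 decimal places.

The required radius is the distance from (-2, 1) to the farthest point.
Squared distances: 53, 5, 16, 13.
Maximum is 53, attained at A_1.
r = √53 ≈ 7.28.

7.28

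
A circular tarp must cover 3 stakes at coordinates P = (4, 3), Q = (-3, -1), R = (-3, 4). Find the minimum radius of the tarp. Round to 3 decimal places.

4.072

Side lengths²: PQ² = 65, PR² = 50, QR² = 25.
Since PQ² = 65 < 50 + 25 = 75, the triangle is acute, so the smallest enclosing circle is the circumcircle.
Circumcentre = (3/14, 1.5), r² = 1625/98.
r = √(1625/98) ≈ 4.072.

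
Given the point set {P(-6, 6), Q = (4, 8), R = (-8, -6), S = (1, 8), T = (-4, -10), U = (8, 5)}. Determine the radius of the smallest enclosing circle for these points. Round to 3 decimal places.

The minimum enclosing circle is determined by three boundary points: Q, T, U.
Their circumcentre is (0.28125, -1.125) with r² = 97.0947265625.
The farthest remaining point R is at distance² 92.3447265625 ≤ 97.0947265625.
r = √(97.0947265625) ≈ 9.854.

9.854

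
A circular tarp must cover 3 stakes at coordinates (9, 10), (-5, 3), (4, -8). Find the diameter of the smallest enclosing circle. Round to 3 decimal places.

19.152

Call the three points A, B, C in the order given.
Side lengths²: AB² = 245, AC² = 349, BC² = 202.
Since AC² = 349 < 245 + 202 = 447, the triangle is acute, so the smallest enclosing circle is the circumcircle.
Circumcentre = (277/62, 97/62), r² = 176245/1922.
Diameter = 2r = 2√(176245/1922) ≈ 19.152.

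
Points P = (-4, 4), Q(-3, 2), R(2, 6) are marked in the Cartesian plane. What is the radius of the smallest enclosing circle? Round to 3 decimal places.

Side lengths²: PQ² = 5, PR² = 40, QR² = 41.
Since QR² = 41 < 40 + 5 = 45, the triangle is acute, so the smallest enclosing circle is the circumcircle.
Circumcentre = (-11/14, 61/14), r² = 1025/98.
r = √(1025/98) ≈ 3.234.

3.234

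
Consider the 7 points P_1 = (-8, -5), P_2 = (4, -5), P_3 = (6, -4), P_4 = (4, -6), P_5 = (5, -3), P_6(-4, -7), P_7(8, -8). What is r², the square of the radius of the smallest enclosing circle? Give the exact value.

The farthest pair is P_1–P_7 with squared distance 265. The circle on this segment as diameter has centre (0, -6.5) and r² = 265/4 = 66.25.
Check P_2: distance² to centre = 18.25 ≤ 66.25, so it lies inside.
All remaining points lie in this disk, and no smaller disk contains both endpoints, so this is the minimum enclosing circle.

66.25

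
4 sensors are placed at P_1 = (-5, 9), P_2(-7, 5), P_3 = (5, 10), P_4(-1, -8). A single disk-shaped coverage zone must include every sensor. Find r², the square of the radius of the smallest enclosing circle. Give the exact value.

154025/1682

The minimum enclosing circle of a finite set is fixed by two of the points (as a diameter) or three (as a circumcircle).
The minimum enclosing circle is determined by three boundary points: P_1, P_3, P_4.
Their circumcentre is (47/58, 81/58) with r² = 154025/1682.
The farthest remaining point P_2 is at distance² 124445/1682 ≤ 154025/1682.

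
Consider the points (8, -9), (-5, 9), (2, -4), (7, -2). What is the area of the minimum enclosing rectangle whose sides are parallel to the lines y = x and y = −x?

In coordinates u = x + y, v = x − y the rectangle is axis-aligned; the map (x,y)→(u,v) scales areas by 2.
u-values: -1, 4, -2, 5; range = 5 − (-2) = 7.
v-values: 17, -14, 6, 9; range = 17 − (-14) = 31.
Area = (7 × 31) / 2 = 108.5.

108.5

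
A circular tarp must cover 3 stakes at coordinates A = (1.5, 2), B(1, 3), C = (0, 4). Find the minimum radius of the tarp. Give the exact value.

1.25

Side lengths²: AB² = 1.25, AC² = 6.25, BC² = 2.
Since AC² = 6.25 ≥ 2 + 1.25 = 3.25, the angle opposite AC is not acute, so the smallest enclosing circle has AC as diameter.
Centre = midpoint of AC = (0.75, 3), r² = 6.25/4 = 1.5625.
r = √(1.5625) = 1.25.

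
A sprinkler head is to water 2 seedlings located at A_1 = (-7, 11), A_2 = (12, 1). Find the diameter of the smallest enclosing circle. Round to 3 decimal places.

21.471

The smallest circle enclosing two points has them as diameter endpoints.
Centre = midpoint = (2.5, 6); r² = |A_1A_2|²/4 = 461/4 = 115.25.
Diameter = 2r = 2√(115.25) ≈ 21.471.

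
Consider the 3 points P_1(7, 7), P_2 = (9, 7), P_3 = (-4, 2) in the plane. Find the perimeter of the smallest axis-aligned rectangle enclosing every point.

Width = max x − min x = 9 − (-4) = 13.
Height = max y − min y = 7 − 2 = 5.
Perimeter = 2(13 + 5) = 36.

36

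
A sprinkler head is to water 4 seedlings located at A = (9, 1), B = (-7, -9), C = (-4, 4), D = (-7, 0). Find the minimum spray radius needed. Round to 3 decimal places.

A smallest enclosing disk is always determined by at most three of the input points on its boundary.
The farthest pair is A–B with squared distance 356. The circle on this segment as diameter has centre (1, -4) and r² = 356/4 = 89.
Check C: distance² to centre = 89 ≤ 89, so it lies inside.
All remaining points lie in this disk, and no smaller disk contains both endpoints, so this is the minimum enclosing circle.
r = √89 ≈ 9.434.

9.434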